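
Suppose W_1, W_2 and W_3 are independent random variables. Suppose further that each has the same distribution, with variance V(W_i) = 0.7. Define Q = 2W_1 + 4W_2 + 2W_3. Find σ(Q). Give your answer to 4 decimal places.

By independence, V(Q) = (2)²V(W_1) + (4)²V(W_2) + (2)²V(W_3)
= (2)²·0.7 + (4)²·0.7 + (2)²·0.7 = 16.8
σ(Q) = √16.8 ≈ 4.0988

4.0988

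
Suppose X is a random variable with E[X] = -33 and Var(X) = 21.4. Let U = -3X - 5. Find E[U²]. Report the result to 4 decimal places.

9028.6000

E[-3X - 5] = -3·-33 − 5 = 94
Var(-3X - 5) = (-3)²·21.4 = 192.6
E[U²] = Var(U) + (E[U])² = 192.6 + (94)² = 9028.6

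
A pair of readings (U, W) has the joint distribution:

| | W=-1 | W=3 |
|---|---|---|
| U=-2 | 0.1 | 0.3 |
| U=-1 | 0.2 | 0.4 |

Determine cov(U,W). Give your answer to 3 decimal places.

-0.080

E[U] = -1.4,  E[W] = 1.8
E[UW] = -2.6
cov(U,W) = E[UW] − E[U]E[W] = -2.6 − (-1.4)(1.8) = -0.08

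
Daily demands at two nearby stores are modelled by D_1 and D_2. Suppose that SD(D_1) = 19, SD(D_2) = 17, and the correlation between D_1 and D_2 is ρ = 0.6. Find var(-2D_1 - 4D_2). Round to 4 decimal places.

var(D_1) = (19)² = 361;  var(D_2) = (17)² = 289
cov(D_1,D_2) = ρ·SD(D_1)·SD(D_2) = 0.6·19·17 = 193.8
var(-2D_1 - 4D_2) = (-2)²·var(D_1) + (-4)²·var(D_2) + 2·(-2)·(-4)·cov(D_1,D_2)
= 4·361 + 16·289 + 16·193.8 = 9168.8

9168.8000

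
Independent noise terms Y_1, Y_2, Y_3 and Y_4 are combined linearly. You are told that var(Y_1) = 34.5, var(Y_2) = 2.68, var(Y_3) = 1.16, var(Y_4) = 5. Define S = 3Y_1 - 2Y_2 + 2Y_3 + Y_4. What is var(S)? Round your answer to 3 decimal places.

330.860

By independence, var(S) = (3)²var(Y_1) + (-2)²var(Y_2) + (2)²var(Y_3) + (1)²var(Y_4)
= (3)²·34.5 + (-2)²·2.68 + (2)²·1.16 + (1)²·5 = 330.86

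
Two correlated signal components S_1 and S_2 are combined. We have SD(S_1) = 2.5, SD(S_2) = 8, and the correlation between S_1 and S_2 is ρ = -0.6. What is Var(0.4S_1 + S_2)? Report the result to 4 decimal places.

Var(S_1) = (2.5)² = 6.25;  Var(S_2) = (8)² = 64
Cov(S_1,S_2) = ρ·SD(S_1)·SD(S_2) = -0.6·2.5·8 = -12
Var(0.4S_1 + S_2) = (0.4)²·Var(S_1) + (1)²·Var(S_2) + 2·(0.4)·(1)·Cov(S_1,S_2)
= 0.16·6.25 + 1·64 + 0.8·-12 = 55.4

55.4000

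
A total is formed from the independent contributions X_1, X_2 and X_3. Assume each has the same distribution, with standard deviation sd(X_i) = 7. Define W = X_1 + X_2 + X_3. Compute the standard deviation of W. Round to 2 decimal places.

V(X_i) = (7)² = 49
By independence, V(W) = (1)²V(X_1) + (1)²V(X_2) + (1)²V(X_3)
= (1)²·49 + (1)²·49 + (1)²·49 = 147
sd(W) = √147 ≈ 12.12

12.12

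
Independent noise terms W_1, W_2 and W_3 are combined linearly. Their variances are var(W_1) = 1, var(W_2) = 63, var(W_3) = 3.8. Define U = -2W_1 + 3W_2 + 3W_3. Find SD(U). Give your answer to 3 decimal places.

24.601

By independence, var(U) = (-2)²var(W_1) + (3)²var(W_2) + (3)²var(W_3)
= (-2)²·1 + (3)²·63 + (3)²·3.8 = 605.2
SD(U) = √605.2 ≈ 24.601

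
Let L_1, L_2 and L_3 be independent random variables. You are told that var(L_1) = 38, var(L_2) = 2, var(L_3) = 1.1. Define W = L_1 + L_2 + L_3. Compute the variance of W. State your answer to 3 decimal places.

41.100

By independence, var(W) = (1)²var(L_1) + (1)²var(L_2) + (1)²var(L_3)
= (1)²·38 + (1)²·2 + (1)²·1.1 = 41.1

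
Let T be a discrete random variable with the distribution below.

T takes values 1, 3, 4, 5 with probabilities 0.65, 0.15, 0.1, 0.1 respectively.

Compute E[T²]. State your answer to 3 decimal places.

6.100

E[T²] = (1)²(0.65) + (3)²(0.15) + (4)²(0.1) + (5)²(0.1) = 6.1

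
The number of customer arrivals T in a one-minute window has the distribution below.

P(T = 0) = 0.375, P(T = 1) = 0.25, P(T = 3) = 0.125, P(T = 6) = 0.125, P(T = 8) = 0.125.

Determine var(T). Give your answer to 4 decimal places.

8.2344

E[T] = (0)(0.375) + (1)(0.25) + (3)(0.125) + (6)(0.125) + (8)(0.125) = 2.375
E[T²] = (0)²(0.375) + (1)²(0.25) + (3)²(0.125) + (6)²(0.125) + (8)²(0.125) = 13.875
var(T) = E[T²] − (E[T])² = 13.875 − (2.375)² = 8.234375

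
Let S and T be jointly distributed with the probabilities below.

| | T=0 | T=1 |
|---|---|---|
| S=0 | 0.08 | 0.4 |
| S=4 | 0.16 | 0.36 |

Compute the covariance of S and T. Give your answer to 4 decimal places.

-0.1408

E[S] = 2.08,  E[T] = 0.76
E[ST] = 1.44
Cov(S,T) = E[ST] − E[S]E[T] = 1.44 − (2.08)(0.76) = -0.1408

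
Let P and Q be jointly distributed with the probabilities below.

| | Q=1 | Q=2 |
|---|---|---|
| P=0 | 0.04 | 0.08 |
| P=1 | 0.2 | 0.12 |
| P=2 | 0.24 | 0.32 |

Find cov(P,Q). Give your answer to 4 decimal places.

E[P] = 1.44,  E[Q] = 1.52
E[PQ] = 2.2
cov(P,Q) = E[PQ] − E[P]E[Q] = 2.2 − (1.44)(1.52) = 0.0112

0.0112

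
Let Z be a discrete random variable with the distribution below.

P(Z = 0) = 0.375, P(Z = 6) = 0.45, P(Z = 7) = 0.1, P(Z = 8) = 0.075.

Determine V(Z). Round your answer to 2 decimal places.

E[Z] = (0)(0.375) + (6)(0.45) + (7)(0.1) + (8)(0.075) = 4
E[Z²] = (0)²(0.375) + (6)²(0.45) + (7)²(0.1) + (8)²(0.075) = 25.9
V(Z) = E[Z²] − (E[Z])² = 25.9 − (4)² = 9.9

9.90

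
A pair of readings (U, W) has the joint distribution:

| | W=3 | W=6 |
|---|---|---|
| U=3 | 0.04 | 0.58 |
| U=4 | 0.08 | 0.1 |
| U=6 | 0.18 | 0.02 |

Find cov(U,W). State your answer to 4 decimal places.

E[U] = 3.78,  E[W] = 5.1
E[UW] = 18.12
cov(U,W) = E[UW] − E[U]E[W] = 18.12 − (3.78)(5.1) = -1.158

-1.1580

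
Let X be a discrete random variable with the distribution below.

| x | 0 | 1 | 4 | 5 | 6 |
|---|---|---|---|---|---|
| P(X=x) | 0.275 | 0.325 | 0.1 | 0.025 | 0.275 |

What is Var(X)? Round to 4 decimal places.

E[X] = (0)(0.275) + (1)(0.325) + (4)(0.1) + (5)(0.025) + (6)(0.275) = 2.5
E[X²] = (0)²(0.275) + (1)²(0.325) + (4)²(0.1) + (5)²(0.025) + (6)²(0.275) = 12.45
Var(X) = E[X²] − (E[X])² = 12.45 − (2.5)² = 6.2

6.2000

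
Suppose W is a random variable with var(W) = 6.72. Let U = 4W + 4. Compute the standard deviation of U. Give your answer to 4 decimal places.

var(4W + 4) = (4)²·6.72 = 107.52
SD(U) = √107.52 ≈ 10.3692

10.3692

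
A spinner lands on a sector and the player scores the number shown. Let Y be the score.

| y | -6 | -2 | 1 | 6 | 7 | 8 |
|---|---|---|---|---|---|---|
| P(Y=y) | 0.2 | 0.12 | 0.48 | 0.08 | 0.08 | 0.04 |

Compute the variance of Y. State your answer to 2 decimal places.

E[Y] = (-6)(0.2) + (-2)(0.12) + (1)(0.48) + (6)(0.08) + (7)(0.08) + (8)(0.04) = 0.4
E[Y²] = (-6)²(0.2) + (-2)²(0.12) + (1)²(0.48) + (6)²(0.08) + (7)²(0.08) + (8)²(0.04) = 17.52
Var(Y) = E[Y²] − (E[Y])² = 17.52 − (0.4)² = 17.36

17.36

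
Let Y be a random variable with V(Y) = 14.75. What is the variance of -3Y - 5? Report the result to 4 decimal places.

V(-3Y - 5) = (-3)²·V(Y) = 9·14.75 = 132.75

132.7500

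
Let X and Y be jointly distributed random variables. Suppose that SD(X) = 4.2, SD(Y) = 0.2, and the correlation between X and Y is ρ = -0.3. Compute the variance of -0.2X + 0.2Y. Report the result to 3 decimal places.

V(X) = (4.2)² = 17.64;  V(Y) = (0.2)² = 0.04
Cov(X,Y) = ρ·SD(X)·SD(Y) = -0.3·4.2·0.2 = -0.252
V(-0.2X + 0.2Y) = (-0.2)²·V(X) + (0.2)²·V(Y) + 2·(-0.2)·(0.2)·Cov(X,Y)
= 0.04·17.64 + 0.04·0.04 + -0.08·-0.252 = 0.72736

0.727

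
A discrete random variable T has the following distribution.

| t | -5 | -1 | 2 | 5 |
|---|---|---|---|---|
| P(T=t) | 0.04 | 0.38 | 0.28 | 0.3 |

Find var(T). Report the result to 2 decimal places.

7.81

E[T] = (-5)(0.04) + (-1)(0.38) + (2)(0.28) + (5)(0.3) = 1.48
E[T²] = (-5)²(0.04) + (-1)²(0.38) + (2)²(0.28) + (5)²(0.3) = 10
var(T) = E[T²] − (E[T])² = 10 − (1.48)² = 7.8096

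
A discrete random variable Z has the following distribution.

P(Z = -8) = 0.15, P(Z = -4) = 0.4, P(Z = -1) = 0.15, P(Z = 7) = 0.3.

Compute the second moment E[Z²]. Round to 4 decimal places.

E[Z²] = (-8)²(0.15) + (-4)²(0.4) + (-1)²(0.15) + (7)²(0.3) = 30.85

30.8500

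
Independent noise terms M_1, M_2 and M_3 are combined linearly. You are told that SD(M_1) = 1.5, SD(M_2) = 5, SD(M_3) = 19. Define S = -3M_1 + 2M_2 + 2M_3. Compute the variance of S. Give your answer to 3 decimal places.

var(M_1) = 2.25, var(M_2) = 25, var(M_3) = 361
By independence, var(S) = (-3)²var(M_1) + (2)²var(M_2) + (2)²var(M_3)
= (-3)²·2.25 + (2)²·25 + (2)²·361 = 1564.25

1564.250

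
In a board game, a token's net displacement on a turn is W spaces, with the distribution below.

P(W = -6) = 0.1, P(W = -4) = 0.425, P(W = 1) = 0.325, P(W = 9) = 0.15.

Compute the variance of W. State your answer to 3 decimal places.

22.484

E[W] = (-6)(0.1) + (-4)(0.425) + (1)(0.325) + (9)(0.15) = -0.625
E[W²] = (-6)²(0.1) + (-4)²(0.425) + (1)²(0.325) + (9)²(0.15) = 22.875
Var(W) = E[W²] − (E[W])² = 22.875 − (-0.625)² = 22.484375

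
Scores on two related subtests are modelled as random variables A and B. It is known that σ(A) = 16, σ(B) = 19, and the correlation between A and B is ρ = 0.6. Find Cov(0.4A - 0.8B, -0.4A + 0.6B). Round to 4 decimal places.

V(A) = (16)² = 256;  V(B) = (19)² = 361
Cov(A,B) = ρ·σ(A)·σ(B) = 0.6·16·19 = 182.4
Cov(0.4A - 0.8B, -0.4A + 0.6B) = (0.4)(-0.4)V(A) + (-0.8)(0.6)V(B) + [(0.4)(0.6) + (-0.8)(-0.4)]Cov(A,B)
= -0.16·256 + -0.48·361 + 0.56·182.4 = -112.096

-112.0960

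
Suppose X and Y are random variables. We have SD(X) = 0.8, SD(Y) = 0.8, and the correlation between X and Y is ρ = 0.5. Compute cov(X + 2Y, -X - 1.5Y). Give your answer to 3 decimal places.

-3.680

Var(X) = (0.8)² = 0.64;  Var(Y) = (0.8)² = 0.64
cov(X,Y) = ρ·SD(X)·SD(Y) = 0.5·0.8·0.8 = 0.32
cov(X + 2Y, -X - 1.5Y) = (1)(-1)Var(X) + (2)(-1.5)Var(Y) + [(1)(-1.5) + (2)(-1)]cov(X,Y)
= -1·0.64 + -3·0.64 + -3.5·0.32 = -3.68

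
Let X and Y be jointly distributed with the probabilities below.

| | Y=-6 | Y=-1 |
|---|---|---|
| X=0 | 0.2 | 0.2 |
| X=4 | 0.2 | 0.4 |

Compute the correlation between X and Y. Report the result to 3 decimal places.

E[X] = 2.4,  E[Y] = -3
E[XY] = -6.4
cov(X,Y) = E[XY] − E[X]E[Y] = -6.4 − (2.4)(-3) = 0.8
Var(X) = 3.84,  Var(Y) = 6
ρ = 0.8 / √(3.84·6) ≈ 0.167

0.167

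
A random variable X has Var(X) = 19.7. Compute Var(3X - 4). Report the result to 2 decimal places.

Var(3X - 4) = (3)²·Var(X) = 9·19.7 = 177.3

177.30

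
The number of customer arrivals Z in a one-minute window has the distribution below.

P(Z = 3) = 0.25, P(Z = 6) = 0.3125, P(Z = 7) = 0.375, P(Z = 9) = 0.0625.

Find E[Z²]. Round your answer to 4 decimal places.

36.9375

E[Z²] = (3)²(0.25) + (6)²(0.3125) + (7)²(0.375) + (9)²(0.0625) = 36.9375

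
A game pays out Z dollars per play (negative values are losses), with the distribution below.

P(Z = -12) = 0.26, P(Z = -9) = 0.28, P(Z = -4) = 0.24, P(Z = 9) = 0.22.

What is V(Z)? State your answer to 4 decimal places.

60.4356

E[Z] = (-12)(0.26) + (-9)(0.28) + (-4)(0.24) + (9)(0.22) = -4.62
E[Z²] = (-12)²(0.26) + (-9)²(0.28) + (-4)²(0.24) + (9)²(0.22) = 81.78
V(Z) = E[Z²] − (E[Z])² = 81.78 − (-4.62)² = 60.4356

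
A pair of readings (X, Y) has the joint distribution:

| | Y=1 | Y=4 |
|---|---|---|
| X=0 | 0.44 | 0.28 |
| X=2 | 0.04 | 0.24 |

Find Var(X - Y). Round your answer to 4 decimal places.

1.9200

E[X] = 0.56,  E[Y] = 2.56,  E[XY] = 2
Var(X) = 1.12 − (0.56)² = 0.8064;  Var(Y) = 8.8 − (2.56)² = 2.2464
Cov(X,Y) = 2 − (0.56)(2.56) = 0.5664
Var(X - Y) = (1)²·0.8064 + (-1)²·2.2464 + 2·(1)·(-1)·0.5664 = 1.92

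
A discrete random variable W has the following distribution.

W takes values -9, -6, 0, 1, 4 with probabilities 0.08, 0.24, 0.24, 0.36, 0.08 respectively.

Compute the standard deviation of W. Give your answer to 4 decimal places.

E[W] = (-9)(0.08) + (-6)(0.24) + (0)(0.24) + (1)(0.36) + (4)(0.08) = -1.48
E[W²] = (-9)²(0.08) + (-6)²(0.24) + (0)²(0.24) + (1)²(0.36) + (4)²(0.08) = 16.76
Var(W) = E[W²] − (E[W])² = 16.76 − (-1.48)² = 14.5696
SD(W) = √14.5696 ≈ 3.8170

3.8170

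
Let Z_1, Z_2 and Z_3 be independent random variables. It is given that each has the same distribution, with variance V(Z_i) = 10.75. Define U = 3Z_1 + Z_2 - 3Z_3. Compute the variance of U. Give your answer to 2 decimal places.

204.25

By independence, V(U) = (3)²V(Z_1) + (1)²V(Z_2) + (-3)²V(Z_3)
= (3)²·10.75 + (1)²·10.75 + (-3)²·10.75 = 204.25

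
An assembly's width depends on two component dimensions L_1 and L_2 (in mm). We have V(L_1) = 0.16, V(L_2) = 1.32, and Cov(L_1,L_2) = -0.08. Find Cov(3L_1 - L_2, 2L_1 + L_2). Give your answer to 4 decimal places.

-0.4400

Cov(3L_1 - L_2, 2L_1 + L_2) = (3)(2)V(L_1) + (-1)(1)V(L_2) + [(3)(1) + (-1)(2)]Cov(L_1,L_2)
= 6·0.16 + -1·1.32 + 1·-0.08 = -0.44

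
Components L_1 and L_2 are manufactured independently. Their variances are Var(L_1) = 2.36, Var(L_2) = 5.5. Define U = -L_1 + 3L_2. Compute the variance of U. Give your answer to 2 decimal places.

51.86

By independence, Var(U) = (-1)²Var(L_1) + (3)²Var(L_2)
= (-1)²·2.36 + (3)²·5.5 = 51.86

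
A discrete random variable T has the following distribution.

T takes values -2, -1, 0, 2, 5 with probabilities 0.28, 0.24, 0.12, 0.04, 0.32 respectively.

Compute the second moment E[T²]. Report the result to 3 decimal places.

E[T²] = (-2)²(0.28) + (-1)²(0.24) + (0)²(0.12) + (2)²(0.04) + (5)²(0.32) = 9.52

9.520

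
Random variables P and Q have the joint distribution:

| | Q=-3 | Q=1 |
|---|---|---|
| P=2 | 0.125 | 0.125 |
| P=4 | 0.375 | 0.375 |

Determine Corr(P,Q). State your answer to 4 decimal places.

E[P] = 3.5,  E[Q] = -1
E[PQ] = -3.5
Cov(P,Q) = E[PQ] − E[P]E[Q] = -3.5 − (3.5)(-1) = 0
Var(P) = 0.75,  Var(Q) = 4
ρ = 0 / √(0.75·4) ≈ 0.0000

0.0000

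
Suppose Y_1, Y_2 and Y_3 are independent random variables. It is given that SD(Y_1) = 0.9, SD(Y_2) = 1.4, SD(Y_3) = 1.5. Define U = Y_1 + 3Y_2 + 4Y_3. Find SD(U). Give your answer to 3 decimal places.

V(Y_1) = 0.81, V(Y_2) = 1.96, V(Y_3) = 2.25
By independence, V(U) = (1)²V(Y_1) + (3)²V(Y_2) + (4)²V(Y_3)
= (1)²·0.81 + (3)²·1.96 + (4)²·2.25 = 54.45
SD(U) = √54.45 ≈ 7.379

7.379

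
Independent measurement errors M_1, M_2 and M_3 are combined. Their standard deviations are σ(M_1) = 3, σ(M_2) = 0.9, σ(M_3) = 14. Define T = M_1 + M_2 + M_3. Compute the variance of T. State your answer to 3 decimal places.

205.810

V(M_1) = 9, V(M_2) = 0.81, V(M_3) = 196
By independence, V(T) = (1)²V(M_1) + (1)²V(M_2) + (1)²V(M_3)
= (1)²·9 + (1)²·0.81 + (1)²·196 = 205.81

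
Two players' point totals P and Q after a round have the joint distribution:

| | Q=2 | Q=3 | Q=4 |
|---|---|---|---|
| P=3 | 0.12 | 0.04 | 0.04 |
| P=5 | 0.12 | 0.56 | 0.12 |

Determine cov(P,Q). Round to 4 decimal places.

E[P] = 4.6,  E[Q] = 2.92
E[PQ] = 13.56
cov(P,Q) = E[PQ] − E[P]E[Q] = 13.56 − (4.6)(2.92) = 0.128

0.1280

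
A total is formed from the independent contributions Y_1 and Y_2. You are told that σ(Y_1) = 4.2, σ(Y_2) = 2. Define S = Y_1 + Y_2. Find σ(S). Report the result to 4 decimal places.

4.6519

var(Y_1) = 17.64, var(Y_2) = 4
By independence, var(S) = (1)²var(Y_1) + (1)²var(Y_2)
= (1)²·17.64 + (1)²·4 = 21.64
σ(S) = √21.64 ≈ 4.6519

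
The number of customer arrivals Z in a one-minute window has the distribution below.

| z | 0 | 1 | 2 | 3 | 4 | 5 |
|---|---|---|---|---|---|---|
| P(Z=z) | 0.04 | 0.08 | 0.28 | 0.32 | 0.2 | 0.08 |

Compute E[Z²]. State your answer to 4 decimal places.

9.2800

E[Z²] = (0)²(0.04) + (1)²(0.08) + (2)²(0.28) + (3)²(0.32) + (4)²(0.2) + (5)²(0.08) = 9.28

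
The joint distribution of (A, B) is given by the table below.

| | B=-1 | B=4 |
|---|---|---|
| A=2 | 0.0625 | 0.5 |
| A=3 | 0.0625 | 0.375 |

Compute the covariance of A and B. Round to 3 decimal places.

E[A] = 2.4375,  E[B] = 3.375
E[AB] = 8.1875
cov(A,B) = E[AB] − E[A]E[B] = 8.1875 − (2.4375)(3.375) = -0.0390625

-0.039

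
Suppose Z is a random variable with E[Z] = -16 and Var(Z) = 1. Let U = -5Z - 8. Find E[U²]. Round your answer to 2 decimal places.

E[-5Z - 8] = -5·-16 − 8 = 72
Var(-5Z - 8) = (-5)²·1 = 25
E[U²] = Var(U) + (E[U])² = 25 + (72)² = 5209

5209.00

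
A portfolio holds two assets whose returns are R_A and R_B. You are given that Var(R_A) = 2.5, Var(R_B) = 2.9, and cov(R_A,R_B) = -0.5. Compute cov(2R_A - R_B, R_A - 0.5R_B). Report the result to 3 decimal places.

cov(2R_A - R_B, R_A - 0.5R_B) = (2)(1)Var(R_A) + (-1)(-0.5)Var(R_B) + [(2)(-0.5) + (-1)(1)]cov(R_A,R_B)
= 2·2.5 + 0.5·2.9 + -2·-0.5 = 7.45

7.450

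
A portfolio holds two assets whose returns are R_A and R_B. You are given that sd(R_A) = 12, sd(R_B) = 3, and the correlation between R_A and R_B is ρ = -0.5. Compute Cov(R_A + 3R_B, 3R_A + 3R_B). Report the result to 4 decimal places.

297.0000

Var(R_A) = (12)² = 144;  Var(R_B) = (3)² = 9
Cov(R_A,R_B) = ρ·sd(R_A)·sd(R_B) = -0.5·12·3 = -18
Cov(R_A + 3R_B, 3R_A + 3R_B) = (1)(3)Var(R_A) + (3)(3)Var(R_B) + [(1)(3) + (3)(3)]Cov(R_A,R_B)
= 3·144 + 9·9 + 12·-18 = 297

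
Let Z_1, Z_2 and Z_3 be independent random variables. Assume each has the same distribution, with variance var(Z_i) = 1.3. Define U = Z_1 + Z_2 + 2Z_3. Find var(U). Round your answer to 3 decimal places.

By independence, var(U) = (1)²var(Z_1) + (1)²var(Z_2) + (2)²var(Z_3)
= (1)²·1.3 + (1)²·1.3 + (2)²·1.3 = 7.8

7.800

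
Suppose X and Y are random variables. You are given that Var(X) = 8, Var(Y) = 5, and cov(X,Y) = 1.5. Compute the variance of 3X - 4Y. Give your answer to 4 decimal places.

116.0000

Var(3X - 4Y) = (3)²·Var(X) + (-4)²·Var(Y) + 2·(3)·(-4)·cov(X,Y)
= 9·8 + 16·5 + -24·1.5 = 116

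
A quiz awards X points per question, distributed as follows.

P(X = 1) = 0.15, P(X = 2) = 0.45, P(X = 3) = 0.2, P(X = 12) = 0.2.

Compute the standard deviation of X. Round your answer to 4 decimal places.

E[X] = (1)(0.15) + (2)(0.45) + (3)(0.2) + (12)(0.2) = 4.05
E[X²] = (1)²(0.15) + (2)²(0.45) + (3)²(0.2) + (12)²(0.2) = 32.55
Var(X) = E[X²] − (E[X])² = 32.55 − (4.05)² = 16.1475
sd(X) = √16.1475 ≈ 4.0184

4.0184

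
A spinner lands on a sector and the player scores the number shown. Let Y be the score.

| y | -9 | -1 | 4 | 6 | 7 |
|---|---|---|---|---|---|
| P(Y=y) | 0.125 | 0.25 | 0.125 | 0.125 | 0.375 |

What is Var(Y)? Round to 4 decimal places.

E[Y] = (-9)(0.125) + (-1)(0.25) + (4)(0.125) + (6)(0.125) + (7)(0.375) = 2.5
E[Y²] = (-9)²(0.125) + (-1)²(0.25) + (4)²(0.125) + (6)²(0.125) + (7)²(0.375) = 35.25
Var(Y) = E[Y²] − (E[Y])² = 35.25 − (2.5)² = 29

29.0000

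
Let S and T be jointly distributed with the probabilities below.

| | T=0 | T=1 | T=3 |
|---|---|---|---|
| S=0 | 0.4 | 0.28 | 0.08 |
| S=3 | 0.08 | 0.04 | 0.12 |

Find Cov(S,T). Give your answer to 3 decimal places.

0.538

E[S] = 0.72,  E[T] = 0.92
E[ST] = 1.2
Cov(S,T) = E[ST] − E[S]E[T] = 1.2 − (0.72)(0.92) = 0.5376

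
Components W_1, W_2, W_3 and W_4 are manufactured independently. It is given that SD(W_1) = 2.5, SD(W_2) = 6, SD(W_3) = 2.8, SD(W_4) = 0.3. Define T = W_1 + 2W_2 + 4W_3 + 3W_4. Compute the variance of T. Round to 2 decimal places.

276.50

V(W_1) = 6.25, V(W_2) = 36, V(W_3) = 7.84, V(W_4) = 0.09
By independence, V(T) = (1)²V(W_1) + (2)²V(W_2) + (4)²V(W_3) + (3)²V(W_4)
= (1)²·6.25 + (2)²·36 + (4)²·7.84 + (3)²·0.09 = 276.5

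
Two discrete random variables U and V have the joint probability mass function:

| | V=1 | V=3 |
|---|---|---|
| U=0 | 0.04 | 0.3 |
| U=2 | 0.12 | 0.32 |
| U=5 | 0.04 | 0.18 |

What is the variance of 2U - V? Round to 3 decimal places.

14.350

E[U] = 1.98,  E[V] = 2.6,  E[UV] = 5.06
var(U) = 7.26 − (1.98)² = 3.3396;  var(V) = 7.4 − (2.6)² = 0.64
Cov(U,V) = 5.06 − (1.98)(2.6) = -0.088
var(2U - V) = (2)²·3.3396 + (-1)²·0.64 + 2·(2)·(-1)·-0.088 = 14.3504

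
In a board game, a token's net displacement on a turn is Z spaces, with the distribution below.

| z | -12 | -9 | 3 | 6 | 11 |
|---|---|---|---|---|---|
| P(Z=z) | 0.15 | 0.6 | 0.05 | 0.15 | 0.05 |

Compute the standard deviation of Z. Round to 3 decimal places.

7.123

E[Z] = (-12)(0.15) + (-9)(0.6) + (3)(0.05) + (6)(0.15) + (11)(0.05) = -5.6
E[Z²] = (-12)²(0.15) + (-9)²(0.6) + (3)²(0.05) + (6)²(0.15) + (11)²(0.05) = 82.1
Var(Z) = E[Z²] − (E[Z])² = 82.1 − (-5.6)² = 50.74
σ(Z) = √50.74 ≈ 7.123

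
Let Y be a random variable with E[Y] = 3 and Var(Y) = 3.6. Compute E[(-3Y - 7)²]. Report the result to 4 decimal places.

E[-3Y - 7] = -3·3 − 7 = -16
Var(-3Y - 7) = (-3)²·3.6 = 32.4
E[(-3Y - 7)²] = Var((-3Y - 7)) + (E[(-3Y - 7)])² = 32.4 + (-16)² = 288.4

288.4000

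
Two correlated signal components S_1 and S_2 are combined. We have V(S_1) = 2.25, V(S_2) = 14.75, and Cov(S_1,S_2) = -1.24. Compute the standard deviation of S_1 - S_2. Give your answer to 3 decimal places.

4.414

V(S_1 - S_2) = (1)²·V(S_1) + (-1)²·V(S_2) + 2·(1)·(-1)·Cov(S_1,S_2)
= 1·2.25 + 1·14.75 + -2·-1.24 = 19.48
sd(S_1 - S_2) = √19.48 ≈ 4.414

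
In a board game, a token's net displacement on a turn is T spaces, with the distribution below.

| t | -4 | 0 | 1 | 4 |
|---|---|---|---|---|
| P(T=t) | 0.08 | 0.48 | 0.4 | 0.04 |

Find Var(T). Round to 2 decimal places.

2.26

E[T] = (-4)(0.08) + (0)(0.48) + (1)(0.4) + (4)(0.04) = 0.24
E[T²] = (-4)²(0.08) + (0)²(0.48) + (1)²(0.4) + (4)²(0.04) = 2.32
Var(T) = E[T²] − (E[T])² = 2.32 − (0.24)² = 2.2624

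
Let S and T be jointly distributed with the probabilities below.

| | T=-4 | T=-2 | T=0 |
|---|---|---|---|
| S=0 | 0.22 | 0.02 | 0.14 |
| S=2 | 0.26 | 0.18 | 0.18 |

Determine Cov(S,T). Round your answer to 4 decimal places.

0.0768

E[S] = 1.24,  E[T] = -2.32
E[ST] = -2.8
Cov(S,T) = E[ST] − E[S]E[T] = -2.8 − (1.24)(-2.32) = 0.0768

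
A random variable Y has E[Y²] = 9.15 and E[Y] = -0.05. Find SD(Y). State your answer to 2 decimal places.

3.02

Var(Y) = 9.15 − (-0.05)² = 9.1475
SD(Y) = √9.1475 ≈ 3.02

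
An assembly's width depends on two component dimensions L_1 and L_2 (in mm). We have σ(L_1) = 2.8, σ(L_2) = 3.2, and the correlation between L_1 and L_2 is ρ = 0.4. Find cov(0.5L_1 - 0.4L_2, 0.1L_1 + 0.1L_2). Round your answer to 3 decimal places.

0.018

Var(L_1) = (2.8)² = 7.84;  Var(L_2) = (3.2)² = 10.24
cov(L_1,L_2) = ρ·σ(L_1)·σ(L_2) = 0.4·2.8·3.2 = 3.584
cov(0.5L_1 - 0.4L_2, 0.1L_1 + 0.1L_2) = (0.5)(0.1)Var(L_1) + (-0.4)(0.1)Var(L_2) + [(0.5)(0.1) + (-0.4)(0.1)]cov(L_1,L_2)
= 0.05·7.84 + -0.04·10.24 + 0.01·3.584 = 0.01824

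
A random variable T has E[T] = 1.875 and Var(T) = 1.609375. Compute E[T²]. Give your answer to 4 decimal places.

5.1250

E[T²] = Var(T) + (E[T])² = 1.609375 + (1.875)² = 5.125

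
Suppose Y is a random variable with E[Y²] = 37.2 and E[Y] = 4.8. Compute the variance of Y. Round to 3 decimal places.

Var(Y) = 37.2 − (4.8)² = 14.16

14.160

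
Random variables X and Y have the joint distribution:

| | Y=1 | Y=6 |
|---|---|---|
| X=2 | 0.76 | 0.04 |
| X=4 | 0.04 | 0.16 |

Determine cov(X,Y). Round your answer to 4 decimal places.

E[X] = 2.4,  E[Y] = 2
E[XY] = 6
cov(X,Y) = E[XY] − E[X]E[Y] = 6 − (2.4)(2) = 1.2

1.2000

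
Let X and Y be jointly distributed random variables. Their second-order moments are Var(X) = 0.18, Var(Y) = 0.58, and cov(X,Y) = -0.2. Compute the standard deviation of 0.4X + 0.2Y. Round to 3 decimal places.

0.141

Var(0.4X + 0.2Y) = (0.4)²·Var(X) + (0.2)²·Var(Y) + 2·(0.4)·(0.2)·cov(X,Y)
= 0.16·0.18 + 0.04·0.58 + 0.16·-0.2 = 0.02
sd(0.4X + 0.2Y) = √0.02 ≈ 0.141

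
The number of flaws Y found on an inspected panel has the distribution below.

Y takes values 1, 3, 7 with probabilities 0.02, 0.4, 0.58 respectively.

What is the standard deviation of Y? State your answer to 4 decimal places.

2.0400

E[Y] = (1)(0.02) + (3)(0.4) + (7)(0.58) = 5.28
E[Y²] = (1)²(0.02) + (3)²(0.4) + (7)²(0.58) = 32.04
Var(Y) = E[Y²] − (E[Y])² = 32.04 − (5.28)² = 4.1616
σ(Y) = √4.1616 ≈ 2.0400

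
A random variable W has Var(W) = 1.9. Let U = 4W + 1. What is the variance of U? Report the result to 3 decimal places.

30.400

Var(4W + 1) = (4)²·Var(W) = 16·1.9 = 30.4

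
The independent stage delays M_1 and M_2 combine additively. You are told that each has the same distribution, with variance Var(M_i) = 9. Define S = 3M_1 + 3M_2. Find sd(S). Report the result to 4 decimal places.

12.7279

By independence, Var(S) = (3)²Var(M_1) + (3)²Var(M_2)
= (3)²·9 + (3)²·9 = 162
sd(S) = √162 ≈ 12.7279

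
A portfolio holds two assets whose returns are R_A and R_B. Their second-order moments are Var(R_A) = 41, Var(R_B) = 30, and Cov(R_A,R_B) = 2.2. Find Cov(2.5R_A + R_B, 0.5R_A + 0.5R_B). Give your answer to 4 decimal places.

70.1000

Cov(2.5R_A + R_B, 0.5R_A + 0.5R_B) = (2.5)(0.5)Var(R_A) + (1)(0.5)Var(R_B) + [(2.5)(0.5) + (1)(0.5)]Cov(R_A,R_B)
= 1.25·41 + 0.5·30 + 1.75·2.2 = 70.1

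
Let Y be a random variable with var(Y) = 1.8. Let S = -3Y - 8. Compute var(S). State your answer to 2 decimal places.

var(-3Y - 8) = (-3)²·var(Y) = 9·1.8 = 16.2

16.20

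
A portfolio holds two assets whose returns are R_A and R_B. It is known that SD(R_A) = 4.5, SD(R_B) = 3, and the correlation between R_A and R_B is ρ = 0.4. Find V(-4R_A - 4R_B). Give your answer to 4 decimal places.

V(R_A) = (4.5)² = 20.25;  V(R_B) = (3)² = 9
cov(R_A,R_B) = ρ·SD(R_A)·SD(R_B) = 0.4·4.5·3 = 5.4
V(-4R_A - 4R_B) = (-4)²·V(R_A) + (-4)²·V(R_B) + 2·(-4)·(-4)·cov(R_A,R_B)
= 16·20.25 + 16·9 + 32·5.4 = 640.8

640.8000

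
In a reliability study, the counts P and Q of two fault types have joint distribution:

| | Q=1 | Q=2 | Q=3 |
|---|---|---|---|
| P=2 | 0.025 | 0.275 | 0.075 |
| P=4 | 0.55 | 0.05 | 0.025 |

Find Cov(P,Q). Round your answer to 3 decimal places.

-0.456

E[P] = 3.25,  E[Q] = 1.525
E[PQ] = 4.5
Cov(P,Q) = E[PQ] − E[P]E[Q] = 4.5 − (3.25)(1.525) = -0.45625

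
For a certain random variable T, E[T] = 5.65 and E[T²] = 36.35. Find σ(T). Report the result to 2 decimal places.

2.10

Var(T) = 36.35 − (5.65)² = 4.4275
σ(T) = √4.4275 ≈ 2.10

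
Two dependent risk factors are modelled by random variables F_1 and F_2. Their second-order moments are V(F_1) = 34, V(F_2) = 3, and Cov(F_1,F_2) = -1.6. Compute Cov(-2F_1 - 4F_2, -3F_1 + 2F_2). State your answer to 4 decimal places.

167.2000

Cov(-2F_1 - 4F_2, -3F_1 + 2F_2) = (-2)(-3)V(F_1) + (-4)(2)V(F_2) + [(-2)(2) + (-4)(-3)]Cov(F_1,F_2)
= 6·34 + -8·3 + 8·-1.6 = 167.2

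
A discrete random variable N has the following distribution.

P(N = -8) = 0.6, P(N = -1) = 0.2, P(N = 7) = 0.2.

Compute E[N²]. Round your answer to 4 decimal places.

E[N²] = (-8)²(0.6) + (-1)²(0.2) + (7)²(0.2) = 48.4

48.4000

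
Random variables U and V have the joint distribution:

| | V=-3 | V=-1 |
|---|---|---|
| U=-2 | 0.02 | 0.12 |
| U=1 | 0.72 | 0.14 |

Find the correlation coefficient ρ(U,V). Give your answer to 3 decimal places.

-0.549

E[U] = 0.58,  E[V] = -2.48
E[UV] = -1.94
cov(U,V) = E[UV] − E[U]E[V] = -1.94 − (0.58)(-2.48) = -0.5016
Var(U) = 1.0836,  Var(V) = 0.7696
ρ = -0.5016 / √(1.0836·0.7696) ≈ -0.549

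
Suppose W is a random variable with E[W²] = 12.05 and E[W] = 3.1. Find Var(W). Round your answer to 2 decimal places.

Var(W) = 12.05 − (3.1)² = 2.44

2.44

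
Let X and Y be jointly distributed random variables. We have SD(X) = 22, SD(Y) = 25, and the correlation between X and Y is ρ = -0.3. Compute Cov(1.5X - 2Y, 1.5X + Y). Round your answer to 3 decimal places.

var(X) = (22)² = 484;  var(Y) = (25)² = 625
Cov(X,Y) = ρ·SD(X)·SD(Y) = -0.3·22·25 = -165
Cov(1.5X - 2Y, 1.5X + Y) = (1.5)(1.5)var(X) + (-2)(1)var(Y) + [(1.5)(1) + (-2)(1.5)]Cov(X,Y)
= 2.25·484 + -2·625 + -1.5·-165 = 86.5

86.500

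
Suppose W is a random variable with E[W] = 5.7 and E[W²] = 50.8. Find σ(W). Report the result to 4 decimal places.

Var(W) = 50.8 − (5.7)² = 18.31
σ(W) = √18.31 ≈ 4.2790

4.2790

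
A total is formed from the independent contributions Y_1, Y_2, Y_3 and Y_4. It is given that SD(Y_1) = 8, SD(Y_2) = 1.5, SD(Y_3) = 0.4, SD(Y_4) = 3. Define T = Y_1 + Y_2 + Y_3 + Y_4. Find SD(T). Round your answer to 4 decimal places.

8.6839

Var(Y_1) = 64, Var(Y_2) = 2.25, Var(Y_3) = 0.16, Var(Y_4) = 9
By independence, Var(T) = (1)²Var(Y_1) + (1)²Var(Y_2) + (1)²Var(Y_3) + (1)²Var(Y_4)
= (1)²·64 + (1)²·2.25 + (1)²·0.16 + (1)²·9 = 75.41
SD(T) = √75.41 ≈ 8.6839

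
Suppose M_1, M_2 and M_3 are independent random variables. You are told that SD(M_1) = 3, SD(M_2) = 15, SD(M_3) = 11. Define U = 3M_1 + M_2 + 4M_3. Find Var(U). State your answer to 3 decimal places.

2242.000

Var(M_1) = 9, Var(M_2) = 225, Var(M_3) = 121
By independence, Var(U) = (3)²Var(M_1) + (1)²Var(M_2) + (4)²Var(M_3)
= (3)²·9 + (1)²·225 + (4)²·121 = 2242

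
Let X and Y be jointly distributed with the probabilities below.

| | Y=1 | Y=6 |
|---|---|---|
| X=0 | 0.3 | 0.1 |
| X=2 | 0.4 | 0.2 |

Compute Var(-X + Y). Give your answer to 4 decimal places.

5.8100

E[X] = 1.2,  E[Y] = 2.5,  E[XY] = 3.2
Var(X) = 2.4 − (1.2)² = 0.96;  Var(Y) = 11.5 − (2.5)² = 5.25
cov(X,Y) = 3.2 − (1.2)(2.5) = 0.2
Var(-X + Y) = (-1)²·0.96 + (1)²·5.25 + 2·(-1)·(1)·0.2 = 5.81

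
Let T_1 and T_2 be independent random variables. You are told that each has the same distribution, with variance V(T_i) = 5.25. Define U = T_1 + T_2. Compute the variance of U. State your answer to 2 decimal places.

By independence, V(U) = (1)²V(T_1) + (1)²V(T_2)
= (1)²·5.25 + (1)²·5.25 = 10.5

10.50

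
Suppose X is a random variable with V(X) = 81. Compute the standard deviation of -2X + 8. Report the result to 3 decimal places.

18.000

V(-2X + 8) = (-2)²·81 = 324
SD(-2X + 8) = √324 ≈ 18.000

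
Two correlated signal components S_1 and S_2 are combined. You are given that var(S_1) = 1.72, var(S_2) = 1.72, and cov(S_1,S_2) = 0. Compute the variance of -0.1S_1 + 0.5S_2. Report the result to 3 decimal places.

var(-0.1S_1 + 0.5S_2) = (-0.1)²·var(S_1) + (0.5)²·var(S_2) + 2·(-0.1)·(0.5)·cov(S_1,S_2)
= 0.01·1.72 + 0.25·1.72 + -0.1·0 = 0.4472

0.447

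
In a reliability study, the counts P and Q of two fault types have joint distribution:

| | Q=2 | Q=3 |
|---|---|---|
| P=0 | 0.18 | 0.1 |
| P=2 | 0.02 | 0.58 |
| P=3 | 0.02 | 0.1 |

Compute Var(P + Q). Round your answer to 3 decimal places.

1.704

E[P] = 1.56,  E[Q] = 2.78,  E[PQ] = 4.58
Var(P) = 3.48 − (1.56)² = 1.0464;  Var(Q) = 7.9 − (2.78)² = 0.1716
Cov(P,Q) = 4.58 − (1.56)(2.78) = 0.2432
Var(P + Q) = (1)²·1.0464 + (1)²·0.1716 + 2·(1)·(1)·0.2432 = 1.7044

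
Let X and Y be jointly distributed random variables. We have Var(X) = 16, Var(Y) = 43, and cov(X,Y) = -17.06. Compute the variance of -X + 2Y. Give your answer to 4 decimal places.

Var(-X + 2Y) = (-1)²·Var(X) + (2)²·Var(Y) + 2·(-1)·(2)·cov(X,Y)
= 1·16 + 4·43 + -4·-17.06 = 256.24

256.2400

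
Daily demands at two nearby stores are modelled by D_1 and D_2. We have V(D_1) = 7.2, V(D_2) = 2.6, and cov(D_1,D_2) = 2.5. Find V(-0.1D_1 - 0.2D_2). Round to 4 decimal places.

0.2760

V(-0.1D_1 - 0.2D_2) = (-0.1)²·V(D_1) + (-0.2)²·V(D_2) + 2·(-0.1)·(-0.2)·cov(D_1,D_2)
= 0.01·7.2 + 0.04·2.6 + 0.04·2.5 = 0.276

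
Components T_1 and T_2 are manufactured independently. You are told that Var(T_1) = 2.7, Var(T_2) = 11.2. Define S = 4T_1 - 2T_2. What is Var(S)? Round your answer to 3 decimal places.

By independence, Var(S) = (4)²Var(T_1) + (-2)²Var(T_2)
= (4)²·2.7 + (-2)²·11.2 = 88

88.000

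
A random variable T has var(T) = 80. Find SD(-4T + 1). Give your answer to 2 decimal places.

35.78

var(-4T + 1) = (-4)²·80 = 1280
SD(-4T + 1) = √1280 ≈ 35.78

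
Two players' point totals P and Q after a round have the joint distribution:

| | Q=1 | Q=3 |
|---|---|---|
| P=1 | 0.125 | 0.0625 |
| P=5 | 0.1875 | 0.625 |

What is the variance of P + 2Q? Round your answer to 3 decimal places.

8.000

E[P] = 4.25,  E[Q] = 2.375,  E[PQ] = 10.625
V(P) = 20.5 − (4.25)² = 2.4375;  V(Q) = 6.5 − (2.375)² = 0.859375
cov(P,Q) = 10.625 − (4.25)(2.375) = 0.53125
V(P + 2Q) = (1)²·2.4375 + (2)²·0.859375 + 2·(1)·(2)·0.53125 = 8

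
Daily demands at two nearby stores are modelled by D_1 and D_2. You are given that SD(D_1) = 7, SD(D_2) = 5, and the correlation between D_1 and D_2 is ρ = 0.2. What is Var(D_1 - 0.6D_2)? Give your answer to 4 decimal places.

Var(D_1) = (7)² = 49;  Var(D_2) = (5)² = 25
Cov(D_1,D_2) = ρ·SD(D_1)·SD(D_2) = 0.2·7·5 = 7
Var(D_1 - 0.6D_2) = (1)²·Var(D_1) + (-0.6)²·Var(D_2) + 2·(1)·(-0.6)·Cov(D_1,D_2)
= 1·49 + 0.36·25 + -1.2·7 = 49.6

49.6000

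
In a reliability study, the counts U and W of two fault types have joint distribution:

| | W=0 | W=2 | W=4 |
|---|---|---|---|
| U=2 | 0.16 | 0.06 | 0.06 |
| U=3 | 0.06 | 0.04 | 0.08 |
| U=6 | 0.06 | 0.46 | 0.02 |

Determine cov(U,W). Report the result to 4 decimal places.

E[U] = 4.34,  E[W] = 1.76
E[UW] = 7.92
cov(U,W) = E[UW] − E[U]E[W] = 7.92 − (4.34)(1.76) = 0.2816

0.2816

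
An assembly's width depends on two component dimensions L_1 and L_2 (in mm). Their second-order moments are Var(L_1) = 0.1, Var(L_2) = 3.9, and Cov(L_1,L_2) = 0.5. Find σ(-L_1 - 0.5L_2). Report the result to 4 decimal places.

Var(-L_1 - 0.5L_2) = (-1)²·Var(L_1) + (-0.5)²·Var(L_2) + 2·(-1)·(-0.5)·Cov(L_1,L_2)
= 1·0.1 + 0.25·3.9 + 1·0.5 = 1.575
σ(-L_1 - 0.5L_2) = √1.575 ≈ 1.2550

1.2550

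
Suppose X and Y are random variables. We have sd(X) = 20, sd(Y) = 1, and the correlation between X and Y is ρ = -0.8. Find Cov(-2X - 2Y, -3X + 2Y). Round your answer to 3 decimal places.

2364.000

Var(X) = (20)² = 400;  Var(Y) = (1)² = 1
Cov(X,Y) = ρ·sd(X)·sd(Y) = -0.8·20·1 = -16
Cov(-2X - 2Y, -3X + 2Y) = (-2)(-3)Var(X) + (-2)(2)Var(Y) + [(-2)(2) + (-2)(-3)]Cov(X,Y)
= 6·400 + -4·1 + 2·-16 = 2364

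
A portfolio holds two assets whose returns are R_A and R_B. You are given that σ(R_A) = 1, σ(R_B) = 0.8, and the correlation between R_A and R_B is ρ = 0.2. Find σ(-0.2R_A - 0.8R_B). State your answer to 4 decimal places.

0.7077

Var(R_A) = (1)² = 1;  Var(R_B) = (0.8)² = 0.64
Cov(R_A,R_B) = ρ·σ(R_A)·σ(R_B) = 0.2·1·0.8 = 0.16
Var(-0.2R_A - 0.8R_B) = (-0.2)²·Var(R_A) + (-0.8)²·Var(R_B) + 2·(-0.2)·(-0.8)·Cov(R_A,R_B)
= 0.04·1 + 0.64·0.64 + 0.32·0.16 = 0.5008
σ(-0.2R_A - 0.8R_B) = √0.5008 ≈ 0.7077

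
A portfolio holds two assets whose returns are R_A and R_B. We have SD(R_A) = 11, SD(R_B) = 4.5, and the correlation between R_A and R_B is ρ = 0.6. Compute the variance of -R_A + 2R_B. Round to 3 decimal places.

Var(R_A) = (11)² = 121;  Var(R_B) = (4.5)² = 20.25
Cov(R_A,R_B) = ρ·SD(R_A)·SD(R_B) = 0.6·11·4.5 = 29.7
Var(-R_A + 2R_B) = (-1)²·Var(R_A) + (2)²·Var(R_B) + 2·(-1)·(2)·Cov(R_A,R_B)
= 1·121 + 4·20.25 + -4·29.7 = 83.2

83.200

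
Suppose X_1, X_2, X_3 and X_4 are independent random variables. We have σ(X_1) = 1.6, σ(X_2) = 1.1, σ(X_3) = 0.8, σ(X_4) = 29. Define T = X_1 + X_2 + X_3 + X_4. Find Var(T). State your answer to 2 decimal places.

845.41

Var(X_1) = 2.56, Var(X_2) = 1.21, Var(X_3) = 0.64, Var(X_4) = 841
By independence, Var(T) = (1)²Var(X_1) + (1)²Var(X_2) + (1)²Var(X_3) + (1)²Var(X_4)
= (1)²·2.56 + (1)²·1.21 + (1)²·0.64 + (1)²·841 = 845.41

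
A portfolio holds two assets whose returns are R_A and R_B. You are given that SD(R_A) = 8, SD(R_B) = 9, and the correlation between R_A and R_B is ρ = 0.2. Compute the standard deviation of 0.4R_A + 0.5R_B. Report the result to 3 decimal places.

6.021

var(R_A) = (8)² = 64;  var(R_B) = (9)² = 81
cov(R_A,R_B) = ρ·SD(R_A)·SD(R_B) = 0.2·8·9 = 14.4
var(0.4R_A + 0.5R_B) = (0.4)²·var(R_A) + (0.5)²·var(R_B) + 2·(0.4)·(0.5)·cov(R_A,R_B)
= 0.16·64 + 0.25·81 + 0.4·14.4 = 36.25
SD(0.4R_A + 0.5R_B) = √36.25 ≈ 6.021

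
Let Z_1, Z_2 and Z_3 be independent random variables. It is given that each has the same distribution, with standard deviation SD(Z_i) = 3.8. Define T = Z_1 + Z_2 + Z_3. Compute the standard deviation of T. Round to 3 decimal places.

Var(Z_i) = (3.8)² = 14.44
By independence, Var(T) = (1)²Var(Z_1) + (1)²Var(Z_2) + (1)²Var(Z_3)
= (1)²·14.44 + (1)²·14.44 + (1)²·14.44 = 43.32
SD(T) = √43.32 ≈ 6.582

6.582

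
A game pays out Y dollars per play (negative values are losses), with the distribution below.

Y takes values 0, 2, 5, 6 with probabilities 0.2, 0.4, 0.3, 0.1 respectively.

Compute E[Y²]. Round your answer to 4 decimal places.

12.7000

E[Y²] = (0)²(0.2) + (2)²(0.4) + (5)²(0.3) + (6)²(0.1) = 12.7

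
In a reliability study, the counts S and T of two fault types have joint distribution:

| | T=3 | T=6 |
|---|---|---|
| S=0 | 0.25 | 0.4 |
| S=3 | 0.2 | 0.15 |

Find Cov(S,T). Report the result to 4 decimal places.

E[S] = 1.05,  E[T] = 4.65
E[ST] = 4.5
Cov(S,T) = E[ST] − E[S]E[T] = 4.5 − (1.05)(4.65) = -0.3825

-0.3825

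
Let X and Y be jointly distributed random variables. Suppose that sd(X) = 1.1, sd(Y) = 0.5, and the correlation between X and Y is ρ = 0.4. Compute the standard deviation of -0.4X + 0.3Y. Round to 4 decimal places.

Var(X) = (1.1)² = 1.21;  Var(Y) = (0.5)² = 0.25
Cov(X,Y) = ρ·sd(X)·sd(Y) = 0.4·1.1·0.5 = 0.22
Var(-0.4X + 0.3Y) = (-0.4)²·Var(X) + (0.3)²·Var(Y) + 2·(-0.4)·(0.3)·Cov(X,Y)
= 0.16·1.21 + 0.09·0.25 + -0.24·0.22 = 0.1633
sd(-0.4X + 0.3Y) = √0.1633 ≈ 0.4041

0.4041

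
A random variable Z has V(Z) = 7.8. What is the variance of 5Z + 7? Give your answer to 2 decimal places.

195.00

V(5Z + 7) = (5)²·V(Z) = 25·7.8 = 195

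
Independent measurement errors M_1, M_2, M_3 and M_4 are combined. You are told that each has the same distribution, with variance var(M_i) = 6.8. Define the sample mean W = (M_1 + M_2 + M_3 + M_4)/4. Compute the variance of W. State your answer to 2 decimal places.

By independence, var(W) = (0.25)²var(M_1) + (0.25)²var(M_2) + (0.25)²var(M_3) + (0.25)²var(M_4)
= (0.25)²·6.8 + (0.25)²·6.8 + (0.25)²·6.8 + (0.25)²·6.8 = 1.7

1.70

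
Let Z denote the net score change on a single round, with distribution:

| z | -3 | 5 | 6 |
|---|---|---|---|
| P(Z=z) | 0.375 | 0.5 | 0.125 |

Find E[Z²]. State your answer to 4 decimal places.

20.3750

E[Z²] = (-3)²(0.375) + (5)²(0.5) + (6)²(0.125) = 20.375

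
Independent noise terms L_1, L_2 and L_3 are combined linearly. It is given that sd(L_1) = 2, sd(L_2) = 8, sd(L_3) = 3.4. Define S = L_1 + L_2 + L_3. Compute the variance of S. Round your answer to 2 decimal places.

Var(L_1) = 4, Var(L_2) = 64, Var(L_3) = 11.56
By independence, Var(S) = (1)²Var(L_1) + (1)²Var(L_2) + (1)²Var(L_3)
= (1)²·4 + (1)²·64 + (1)²·11.56 = 79.56

79.56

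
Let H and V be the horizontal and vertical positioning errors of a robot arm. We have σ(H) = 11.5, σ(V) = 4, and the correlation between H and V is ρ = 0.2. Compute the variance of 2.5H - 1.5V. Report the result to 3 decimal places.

793.563

var(H) = (11.5)² = 132.25;  var(V) = (4)² = 16
Cov(H,V) = ρ·σ(H)·σ(V) = 0.2·11.5·4 = 9.2
var(2.5H - 1.5V) = (2.5)²·var(H) + (-1.5)²·var(V) + 2·(2.5)·(-1.5)·Cov(H,V)
= 6.25·132.25 + 2.25·16 + -7.5·9.2 = 793.5625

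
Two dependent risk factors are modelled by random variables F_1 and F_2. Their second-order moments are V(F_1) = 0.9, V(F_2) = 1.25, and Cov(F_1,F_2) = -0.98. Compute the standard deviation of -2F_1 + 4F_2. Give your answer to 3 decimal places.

6.267

V(-2F_1 + 4F_2) = (-2)²·V(F_1) + (4)²·V(F_2) + 2·(-2)·(4)·Cov(F_1,F_2)
= 4·0.9 + 16·1.25 + -16·-0.98 = 39.28
sd(-2F_1 + 4F_2) = √39.28 ≈ 6.267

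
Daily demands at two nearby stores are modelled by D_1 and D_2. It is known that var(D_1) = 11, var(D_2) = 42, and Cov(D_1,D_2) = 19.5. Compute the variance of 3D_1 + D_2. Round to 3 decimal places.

var(3D_1 + D_2) = (3)²·var(D_1) + (1)²·var(D_2) + 2·(3)·(1)·Cov(D_1,D_2)
= 9·11 + 1·42 + 6·19.5 = 258

258.000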